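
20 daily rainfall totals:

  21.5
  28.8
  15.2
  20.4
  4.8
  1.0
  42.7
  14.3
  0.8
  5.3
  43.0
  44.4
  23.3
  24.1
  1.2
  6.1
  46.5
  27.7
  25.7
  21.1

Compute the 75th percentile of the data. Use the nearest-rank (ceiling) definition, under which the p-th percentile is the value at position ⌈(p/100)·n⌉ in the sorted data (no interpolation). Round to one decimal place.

27.7

Sorted: 0.8, 1.0, 1.2, 4.8, 5.3, 6.1, 14.3, 15.2, 20.4, 21.1, 21.5, 23.3, 24.1, 25.7, 27.7, 28.8, 42.7, 43.0, 44.4, 46.5.
n = 20.
Position = ⌈75/100 · 20⌉ = ⌈15⌉ = 15.
The value at rank 15 is 27.7.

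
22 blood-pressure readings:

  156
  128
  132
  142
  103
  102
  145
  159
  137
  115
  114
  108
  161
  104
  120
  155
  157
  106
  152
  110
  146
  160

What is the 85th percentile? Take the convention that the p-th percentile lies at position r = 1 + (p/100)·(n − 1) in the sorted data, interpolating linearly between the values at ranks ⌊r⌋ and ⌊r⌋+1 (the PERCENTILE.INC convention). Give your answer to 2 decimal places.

156.85

Sorted: 102, 103, 104, 106, 108, 110, 114, 115, 120, 128, 132, 137, 142, 145, 146, 152, 155, 156, 157, 159, 160, 161.
n = 22.
r = 1 + (85/100)·(22 − 1) = 1 + 17.85 = 18.85.
Rank 18 is 156 and rank 19 is 157.
Interpolate: 156 + 0.85·(157 − 156) = 156 + 0.85·1 = 156.85.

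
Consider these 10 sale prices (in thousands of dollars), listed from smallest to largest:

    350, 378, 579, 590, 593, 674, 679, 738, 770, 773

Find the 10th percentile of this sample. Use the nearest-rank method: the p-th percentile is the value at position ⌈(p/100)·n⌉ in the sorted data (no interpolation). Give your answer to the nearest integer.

n = 10.
Position = ⌈10/100 · 10⌉ = ⌈1⌉ = 1.
The value at rank 1 is 350.

350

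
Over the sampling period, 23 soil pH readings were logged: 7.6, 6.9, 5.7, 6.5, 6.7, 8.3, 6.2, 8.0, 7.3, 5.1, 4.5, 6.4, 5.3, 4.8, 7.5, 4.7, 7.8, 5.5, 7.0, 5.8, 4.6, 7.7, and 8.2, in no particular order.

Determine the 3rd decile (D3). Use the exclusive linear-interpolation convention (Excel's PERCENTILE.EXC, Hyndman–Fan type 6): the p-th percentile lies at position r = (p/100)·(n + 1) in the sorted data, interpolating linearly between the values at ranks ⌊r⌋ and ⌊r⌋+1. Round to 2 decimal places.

5.54

Sorted: 4.5, 4.6, 4.7, 4.8, 5.1, 5.3, 5.5, 5.7, 5.8, 6.2, 6.4, 6.5, 6.7, 6.9, 7.0, 7.3, 7.5, 7.6, 7.7, 7.8, 8.0, 8.2, 8.3.
n = 23.
r = (30/100)·(23 + 1) = 7.2.
Rank 7 is 5.5 and rank 8 is 5.7.
Interpolate: 5.5 + 0.2·(5.7 − 5.5) = 5.5 + 0.2·0.2 = 5.54.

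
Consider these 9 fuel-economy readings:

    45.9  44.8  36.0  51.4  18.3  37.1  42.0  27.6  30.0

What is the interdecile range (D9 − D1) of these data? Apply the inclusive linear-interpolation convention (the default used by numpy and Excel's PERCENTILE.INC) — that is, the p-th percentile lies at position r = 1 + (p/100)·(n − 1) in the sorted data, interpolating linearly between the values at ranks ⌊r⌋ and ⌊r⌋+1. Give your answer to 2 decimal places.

21.26

Sorted: 18.3, 27.6, 30.0, 36.0, 37.1, 42.0, 44.8, 45.9, 51.4.
n = 9.
P10: r = 1.8; ranks 1–2 are 18.3, 27.6; interpolating gives 25.74.
P90: r = 8.2; ranks 8–9 are 45.9, 51.4; interpolating gives 47.
Difference: 47 − 25.74 = 21.26.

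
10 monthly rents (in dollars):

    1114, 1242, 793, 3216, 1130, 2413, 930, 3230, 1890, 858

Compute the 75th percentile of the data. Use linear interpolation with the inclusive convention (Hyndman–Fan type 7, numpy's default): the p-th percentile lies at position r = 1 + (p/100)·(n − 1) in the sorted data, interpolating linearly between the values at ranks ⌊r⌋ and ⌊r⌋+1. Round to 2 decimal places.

Sorted: 793, 858, 930, 1114, 1130, 1242, 1890, 2413, 3216, 3230.
n = 10.
r = 1 + (75/100)·(10 − 1) = 1 + 6.75 = 7.75.
Rank 7 is 1890 and rank 8 is 2413.
Interpolate: 1890 + 0.75·(2413 − 1890) = 1890 + 0.75·523 = 2282.25.

2282.25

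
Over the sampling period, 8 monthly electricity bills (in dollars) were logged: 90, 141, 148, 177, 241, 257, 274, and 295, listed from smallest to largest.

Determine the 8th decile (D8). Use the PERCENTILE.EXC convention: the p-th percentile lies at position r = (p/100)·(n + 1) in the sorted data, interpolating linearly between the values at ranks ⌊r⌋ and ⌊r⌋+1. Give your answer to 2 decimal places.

n = 8.
r = (80/100)·(8 + 1) = 7.2.
Rank 7 is 274 and rank 8 is 295.
Interpolate: 274 + 0.2·(295 − 274) = 274 + 0.2·21 = 278.2.

278.20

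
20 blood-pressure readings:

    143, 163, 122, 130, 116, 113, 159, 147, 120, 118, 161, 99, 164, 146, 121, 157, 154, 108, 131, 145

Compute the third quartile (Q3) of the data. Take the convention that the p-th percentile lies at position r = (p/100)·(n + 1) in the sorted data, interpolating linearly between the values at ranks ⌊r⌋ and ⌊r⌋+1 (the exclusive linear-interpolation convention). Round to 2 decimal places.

Sorted: 99, 108, 113, 116, 118, 120, 121, 122, 130, 131, 143, 145, 146, 147, 154, 157, 159, 161, 163, 164.
n = 20.
r = (75/100)·(20 + 1) = 15.75.
Rank 15 is 154 and rank 16 is 157.
Interpolate: 154 + 0.75·(157 − 154) = 154 + 0.75·3 = 156.25.

156.25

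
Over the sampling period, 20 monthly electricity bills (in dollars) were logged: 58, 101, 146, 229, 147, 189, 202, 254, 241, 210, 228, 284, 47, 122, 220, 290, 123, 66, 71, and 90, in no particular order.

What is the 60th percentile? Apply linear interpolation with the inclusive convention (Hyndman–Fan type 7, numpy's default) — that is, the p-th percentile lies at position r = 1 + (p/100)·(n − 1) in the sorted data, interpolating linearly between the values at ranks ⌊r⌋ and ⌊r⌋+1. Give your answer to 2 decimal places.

205.20

Sorted: 47, 58, 66, 71, 90, 101, 122, 123, 146, 147, 189, 202, 210, 220, 228, 229, 241, 254, 284, 290.
n = 20.
r = 1 + (60/100)·(20 − 1) = 1 + 11.4 = 12.4.
Rank 12 is 202 and rank 13 is 210.
Interpolate: 202 + 0.4·(210 − 202) = 202 + 0.4·8 = 205.2.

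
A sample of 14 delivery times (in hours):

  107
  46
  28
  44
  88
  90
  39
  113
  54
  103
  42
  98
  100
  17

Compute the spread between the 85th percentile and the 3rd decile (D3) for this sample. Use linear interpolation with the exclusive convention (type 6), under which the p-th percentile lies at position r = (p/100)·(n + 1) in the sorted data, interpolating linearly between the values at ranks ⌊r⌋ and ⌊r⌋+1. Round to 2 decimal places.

63.00

Sorted: 17, 28, 39, 42, 44, 46, 54, 88, 90, 98, 100, 103, 107, 113.
n = 14.
P30: r = 4.5; ranks 4–5 are 42, 44; interpolating gives 43.
P85: r = 12.75; ranks 12–13 are 103, 107; interpolating gives 106.
Difference: 106 − 43 = 63.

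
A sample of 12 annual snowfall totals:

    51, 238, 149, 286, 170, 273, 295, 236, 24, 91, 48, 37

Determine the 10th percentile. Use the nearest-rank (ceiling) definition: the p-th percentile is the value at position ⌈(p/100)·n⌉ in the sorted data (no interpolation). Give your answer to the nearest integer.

Sorted: 24, 37, 48, 51, 91, 149, 170, 236, 238, 273, 286, 295.
n = 12.
Position = ⌈10/100 · 12⌉ = ⌈1.2⌉ = 2.
The value at rank 2 is 37.

37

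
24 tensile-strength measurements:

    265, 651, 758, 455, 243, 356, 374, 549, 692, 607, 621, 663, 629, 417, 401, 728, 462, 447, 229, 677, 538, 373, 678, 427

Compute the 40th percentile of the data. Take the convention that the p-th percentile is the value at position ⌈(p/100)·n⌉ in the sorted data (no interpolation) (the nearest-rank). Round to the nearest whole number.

447

Sorted: 229, 243, 265, 356, 373, 374, 401, 417, 427, 447, 455, 462, 538, 549, 607, 621, 629, 651, 663, 677, 678, 692, 728, 758.
n = 24.
Position = ⌈40/100 · 24⌉ = ⌈9.6⌉ = 10.
The value at rank 10 is 447.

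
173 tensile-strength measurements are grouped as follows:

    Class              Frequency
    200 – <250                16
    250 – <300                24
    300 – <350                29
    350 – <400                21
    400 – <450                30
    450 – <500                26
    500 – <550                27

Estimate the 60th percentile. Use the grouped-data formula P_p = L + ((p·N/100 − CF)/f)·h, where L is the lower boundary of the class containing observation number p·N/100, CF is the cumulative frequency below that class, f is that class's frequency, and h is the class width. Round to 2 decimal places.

423.00

N = 173; target position k = 60/100 · 173 = 103.8.
Cumulative frequencies: 16, 40, 69, 90, 120, 146, 173.
Observation 103.8 falls in the class 400 – <450.
L = 400, CF = 90, f = 30, h = 50.
P60 = 400 + ((103.8 − 90)/30)·50 = 400 + 23 = 423.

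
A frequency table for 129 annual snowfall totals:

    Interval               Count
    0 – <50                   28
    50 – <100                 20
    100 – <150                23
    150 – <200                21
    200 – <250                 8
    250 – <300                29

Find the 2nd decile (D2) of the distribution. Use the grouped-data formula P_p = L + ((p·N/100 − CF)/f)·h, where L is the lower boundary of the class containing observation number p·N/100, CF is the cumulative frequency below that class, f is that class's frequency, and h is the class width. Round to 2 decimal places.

46.07

N = 129; target position k = 20/100 · 129 = 25.8.
Cumulative frequencies: 28, 48, 71, 92, 100, 129.
Observation 25.8 falls in the class 0 – <50.
L = 0, CF = 0, f = 28, h = 50.
P20 = 0 + ((25.8 − 0)/28)·50 = 0 + 46.0714 = 46.0714.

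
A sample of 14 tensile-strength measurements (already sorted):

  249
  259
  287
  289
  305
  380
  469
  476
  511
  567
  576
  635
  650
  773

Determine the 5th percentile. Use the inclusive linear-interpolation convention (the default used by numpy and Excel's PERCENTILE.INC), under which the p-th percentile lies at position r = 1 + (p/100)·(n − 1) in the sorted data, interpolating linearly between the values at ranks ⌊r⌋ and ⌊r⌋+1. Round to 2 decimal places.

n = 14.
r = 1 + (5/100)·(14 − 1) = 1 + 0.65 = 1.65.
Rank 1 is 249 and rank 2 is 259.
Interpolate: 249 + 0.65·(259 − 249) = 249 + 0.65·10 = 255.5.

255.50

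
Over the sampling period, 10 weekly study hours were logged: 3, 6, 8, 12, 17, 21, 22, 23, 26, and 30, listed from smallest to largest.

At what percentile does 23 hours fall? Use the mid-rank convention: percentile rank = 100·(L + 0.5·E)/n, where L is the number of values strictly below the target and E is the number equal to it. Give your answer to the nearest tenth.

75.0

Count below 23: L = 7; count equal: E = 1; n = 10.
Percentile rank = 100·(7 + 0.5·1)/10 = 100·7.5/10 = 75.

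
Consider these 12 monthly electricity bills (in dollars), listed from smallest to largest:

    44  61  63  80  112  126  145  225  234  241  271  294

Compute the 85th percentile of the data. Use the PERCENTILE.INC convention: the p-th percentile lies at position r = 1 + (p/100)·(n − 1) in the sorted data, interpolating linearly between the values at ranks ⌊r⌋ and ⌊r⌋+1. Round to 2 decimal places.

251.50

n = 12.
r = 1 + (85/100)·(12 − 1) = 1 + 9.35 = 10.35.
Rank 10 is 241 and rank 11 is 271.
Interpolate: 241 + 0.35·(271 − 241) = 241 + 0.35·30 = 251.5.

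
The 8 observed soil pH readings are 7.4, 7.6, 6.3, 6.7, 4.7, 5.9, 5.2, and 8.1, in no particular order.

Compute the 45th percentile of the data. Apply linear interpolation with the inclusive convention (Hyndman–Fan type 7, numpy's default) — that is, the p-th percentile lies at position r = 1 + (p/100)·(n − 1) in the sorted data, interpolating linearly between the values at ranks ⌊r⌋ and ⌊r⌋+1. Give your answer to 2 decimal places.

Sorted: 4.7, 5.2, 5.9, 6.3, 6.7, 7.4, 7.6, 8.1.
n = 8.
r = 1 + (45/100)·(8 − 1) = 1 + 3.15 = 4.15.
Rank 4 is 6.3 and rank 5 is 6.7.
Interpolate: 6.3 + 0.15·(6.7 − 6.3) = 6.3 + 0.15·0.4 = 6.36.

6.36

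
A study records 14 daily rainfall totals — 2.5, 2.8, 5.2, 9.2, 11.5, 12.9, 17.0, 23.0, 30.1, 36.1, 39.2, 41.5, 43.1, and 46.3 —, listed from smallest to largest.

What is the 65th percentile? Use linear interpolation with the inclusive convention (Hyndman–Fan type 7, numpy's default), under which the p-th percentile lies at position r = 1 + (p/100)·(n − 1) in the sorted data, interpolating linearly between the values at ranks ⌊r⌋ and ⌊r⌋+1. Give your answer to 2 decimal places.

32.80

n = 14.
r = 1 + (65/100)·(14 − 1) = 1 + 8.45 = 9.45.
Rank 9 is 30.1 and rank 10 is 36.1.
Interpolate: 30.1 + 0.45·(36.1 − 30.1) = 30.1 + 0.45·6 = 32.8.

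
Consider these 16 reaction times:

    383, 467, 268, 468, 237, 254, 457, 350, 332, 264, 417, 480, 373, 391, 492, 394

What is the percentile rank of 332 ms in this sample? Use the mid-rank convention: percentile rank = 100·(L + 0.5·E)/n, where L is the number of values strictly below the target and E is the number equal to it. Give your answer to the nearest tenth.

Sorted: 237, 254, 264, 268, 332, 350, 373, 383, 391, 394, 417, 457, 467, 468, 480, 492.
Count below 332: L = 4; count equal: E = 1; n = 16.
Percentile rank = 100·(4 + 0.5·1)/16 = 100·4.5/16 = 28.12.

28.1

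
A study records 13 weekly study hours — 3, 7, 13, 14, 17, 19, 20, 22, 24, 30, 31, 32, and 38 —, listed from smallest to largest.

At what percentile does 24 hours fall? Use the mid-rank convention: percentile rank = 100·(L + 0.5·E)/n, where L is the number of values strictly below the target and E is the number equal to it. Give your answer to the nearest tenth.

Count below 24: L = 8; count equal: E = 1; n = 13.
Percentile rank = 100·(8 + 0.5·1)/13 = 100·8.5/13 = 65.38.

65.4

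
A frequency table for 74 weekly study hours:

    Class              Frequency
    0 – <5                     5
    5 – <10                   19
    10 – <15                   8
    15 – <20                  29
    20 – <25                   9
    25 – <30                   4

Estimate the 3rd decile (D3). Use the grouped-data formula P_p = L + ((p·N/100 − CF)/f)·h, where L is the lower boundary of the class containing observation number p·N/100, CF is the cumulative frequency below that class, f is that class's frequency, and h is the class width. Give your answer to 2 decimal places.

N = 74; target position k = 30/100 · 74 = 22.2.
Cumulative frequencies: 5, 24, 32, 61, 70, 74.
Observation 22.2 falls in the class 5 – <10.
L = 5, CF = 5, f = 19, h = 5.
P30 = 5 + ((22.2 − 5)/19)·5 = 5 + 4.52632 = 9.52632.

9.53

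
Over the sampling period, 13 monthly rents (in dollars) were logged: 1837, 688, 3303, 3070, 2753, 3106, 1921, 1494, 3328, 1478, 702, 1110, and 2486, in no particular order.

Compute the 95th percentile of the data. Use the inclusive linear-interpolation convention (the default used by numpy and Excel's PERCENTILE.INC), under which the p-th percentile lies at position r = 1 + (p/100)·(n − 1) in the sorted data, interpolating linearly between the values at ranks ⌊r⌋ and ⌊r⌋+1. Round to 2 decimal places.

Sorted: 688, 702, 1110, 1478, 1494, 1837, 1921, 2486, 2753, 3070, 3106, 3303, 3328.
n = 13.
r = 1 + (95/100)·(13 − 1) = 1 + 11.4 = 12.4.
Rank 12 is 3303 and rank 13 is 3328.
Interpolate: 3303 + 0.4·(3328 − 3303) = 3303 + 0.4·25 = 3313.

3313.00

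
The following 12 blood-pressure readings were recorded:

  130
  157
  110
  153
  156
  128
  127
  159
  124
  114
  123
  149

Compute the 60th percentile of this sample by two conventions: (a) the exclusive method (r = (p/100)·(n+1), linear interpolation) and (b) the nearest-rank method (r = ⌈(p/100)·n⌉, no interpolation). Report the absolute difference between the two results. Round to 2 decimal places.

Sorted: 110, 114, 123, 124, 127, 128, 130, 149, 153, 156, 157, 159.
n = 12.
(a) r = 7.8; between ranks 7 (130) and 8 (149): 145.2.
(b) the nearest-rank method: rank 8 → 149.
|145.2 − 149| = 3.8.

3.80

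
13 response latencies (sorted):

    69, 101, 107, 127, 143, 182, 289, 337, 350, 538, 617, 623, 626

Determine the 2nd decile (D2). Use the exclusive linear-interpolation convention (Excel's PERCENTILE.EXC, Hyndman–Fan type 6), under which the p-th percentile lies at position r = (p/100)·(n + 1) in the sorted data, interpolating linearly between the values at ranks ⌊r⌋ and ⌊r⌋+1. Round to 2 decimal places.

105.80

n = 13.
r = (20/100)·(13 + 1) = 2.8.
Rank 2 is 101 and rank 3 is 107.
Interpolate: 101 + 0.8·(107 − 101) = 101 + 0.8·6 = 105.8.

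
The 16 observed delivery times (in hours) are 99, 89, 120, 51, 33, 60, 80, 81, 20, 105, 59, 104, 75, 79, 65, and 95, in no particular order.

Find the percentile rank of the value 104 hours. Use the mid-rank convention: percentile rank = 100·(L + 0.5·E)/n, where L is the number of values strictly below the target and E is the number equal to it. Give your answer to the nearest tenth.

84.4

Sorted: 20, 33, 51, 59, 60, 65, 75, 79, 80, 81, 89, 95, 99, 104, 105, 120.
Count below 104: L = 13; count equal: E = 1; n = 16.
Percentile rank = 100·(13 + 0.5·1)/16 = 100·13.5/16 = 84.38.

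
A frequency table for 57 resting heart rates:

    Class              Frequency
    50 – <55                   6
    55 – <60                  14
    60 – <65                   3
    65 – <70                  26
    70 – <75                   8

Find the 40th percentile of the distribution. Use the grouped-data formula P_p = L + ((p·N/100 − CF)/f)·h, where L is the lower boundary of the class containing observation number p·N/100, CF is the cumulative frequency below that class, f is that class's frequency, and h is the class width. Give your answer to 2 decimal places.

N = 57; target position k = 40/100 · 57 = 22.8.
Cumulative frequencies: 6, 20, 23, 49, 57.
Observation 22.8 falls in the class 60 – <65.
L = 60, CF = 20, f = 3, h = 5.
P40 = 60 + ((22.8 − 20)/3)·5 = 60 + 4.66667 = 64.6667.

64.67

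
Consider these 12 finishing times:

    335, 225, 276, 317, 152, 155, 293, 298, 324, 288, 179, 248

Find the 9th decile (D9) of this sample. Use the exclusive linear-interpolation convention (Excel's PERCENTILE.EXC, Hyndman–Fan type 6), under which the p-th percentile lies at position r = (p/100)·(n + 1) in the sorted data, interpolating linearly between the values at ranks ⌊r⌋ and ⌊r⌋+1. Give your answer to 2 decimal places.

Sorted: 152, 155, 179, 225, 248, 276, 288, 293, 298, 317, 324, 335.
n = 12.
r = (90/100)·(12 + 1) = 11.7.
Rank 11 is 324 and rank 12 is 335.
Interpolate: 324 + 0.7·(335 − 324) = 324 + 0.7·11 = 331.7.

331.70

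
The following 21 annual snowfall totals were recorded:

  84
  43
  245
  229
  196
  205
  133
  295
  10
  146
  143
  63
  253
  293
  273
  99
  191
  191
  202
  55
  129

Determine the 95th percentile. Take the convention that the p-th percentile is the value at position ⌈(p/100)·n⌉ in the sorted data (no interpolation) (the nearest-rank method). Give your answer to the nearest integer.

293

Sorted: 10, 43, 55, 63, 84, 99, 129, 133, 143, 146, 191, 191, 196, 202, 205, 229, 245, 253, 273, 293, 295.
n = 21.
Position = ⌈95/100 · 21⌉ = ⌈19.95⌉ = 20.
The value at rank 20 is 293.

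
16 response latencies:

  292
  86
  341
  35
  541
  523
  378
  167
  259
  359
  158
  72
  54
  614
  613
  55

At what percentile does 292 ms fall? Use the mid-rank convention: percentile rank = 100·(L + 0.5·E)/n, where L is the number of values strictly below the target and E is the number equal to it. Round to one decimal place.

Sorted: 35, 54, 55, 72, 86, 158, 167, 259, 292, 341, 359, 378, 523, 541, 613, 614.
Count below 292: L = 8; count equal: E = 1; n = 16.
Percentile rank = 100·(8 + 0.5·1)/16 = 100·8.5/16 = 53.12.

53.1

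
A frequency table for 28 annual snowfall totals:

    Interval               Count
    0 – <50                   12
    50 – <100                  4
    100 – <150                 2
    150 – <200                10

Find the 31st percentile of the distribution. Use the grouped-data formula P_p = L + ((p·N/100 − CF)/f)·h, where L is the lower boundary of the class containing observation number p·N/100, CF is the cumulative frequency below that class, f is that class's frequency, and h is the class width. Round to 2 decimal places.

36.17

N = 28; target position k = 31/100 · 28 = 8.68.
Cumulative frequencies: 12, 16, 18, 28.
Observation 8.68 falls in the class 0 – <50.
L = 0, CF = 0, f = 12, h = 50.
P31 = 0 + ((8.68 − 0)/12)·50 = 0 + 36.1667 = 36.1667.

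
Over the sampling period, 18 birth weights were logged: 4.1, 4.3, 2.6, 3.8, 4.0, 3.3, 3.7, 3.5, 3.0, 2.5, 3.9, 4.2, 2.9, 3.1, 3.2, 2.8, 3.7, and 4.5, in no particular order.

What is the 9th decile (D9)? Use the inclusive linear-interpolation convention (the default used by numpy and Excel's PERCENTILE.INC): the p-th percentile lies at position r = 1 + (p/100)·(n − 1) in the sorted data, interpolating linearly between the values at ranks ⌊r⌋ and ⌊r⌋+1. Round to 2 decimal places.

Sorted: 2.5, 2.6, 2.8, 2.9, 3.0, 3.1, 3.2, 3.3, 3.5, 3.7, 3.7, 3.8, 3.9, 4.0, 4.1, 4.2, 4.3, 4.5.
n = 18.
r = 1 + (90/100)·(18 − 1) = 1 + 15.3 = 16.3.
Rank 16 is 4.2 and rank 17 is 4.3.
Interpolate: 4.2 + 0.3·(4.3 − 4.2) = 4.2 + 0.3·0.1 = 4.23.

4.23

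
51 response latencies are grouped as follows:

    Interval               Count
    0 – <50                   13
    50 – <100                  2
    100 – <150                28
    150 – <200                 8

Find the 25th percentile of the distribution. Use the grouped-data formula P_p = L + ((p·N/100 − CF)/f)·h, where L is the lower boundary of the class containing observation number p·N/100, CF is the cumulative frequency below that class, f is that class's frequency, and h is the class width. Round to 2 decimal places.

N = 51; target position k = 25/100 · 51 = 12.75.
Cumulative frequencies: 13, 15, 43, 51.
Observation 12.75 falls in the class 0 – <50.
L = 0, CF = 0, f = 13, h = 50.
P25 = 0 + ((12.75 − 0)/13)·50 = 0 + 49.0385 = 49.0385.

49.04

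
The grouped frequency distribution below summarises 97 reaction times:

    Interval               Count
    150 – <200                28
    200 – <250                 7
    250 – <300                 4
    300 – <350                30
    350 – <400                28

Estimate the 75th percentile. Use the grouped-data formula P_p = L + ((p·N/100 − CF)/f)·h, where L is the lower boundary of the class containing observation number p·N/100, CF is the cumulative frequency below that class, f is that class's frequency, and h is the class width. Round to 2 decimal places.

356.70

N = 97; target position k = 75/100 · 97 = 72.75.
Cumulative frequencies: 28, 35, 39, 69, 97.
Observation 72.75 falls in the class 350 – <400.
L = 350, CF = 69, f = 28, h = 50.
P75 = 350 + ((72.75 − 69)/28)·50 = 350 + 6.69643 = 356.696.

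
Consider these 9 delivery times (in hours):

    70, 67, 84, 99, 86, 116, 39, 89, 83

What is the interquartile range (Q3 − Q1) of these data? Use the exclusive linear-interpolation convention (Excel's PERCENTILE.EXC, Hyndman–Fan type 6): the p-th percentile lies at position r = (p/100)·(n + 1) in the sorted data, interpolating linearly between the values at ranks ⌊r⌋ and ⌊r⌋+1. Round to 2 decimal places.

25.50

Sorted: 39, 67, 70, 83, 84, 86, 89, 99, 116.
n = 9.
P25: r = 2.5; ranks 2–3 are 67, 70; interpolating gives 68.5.
P75: r = 7.5; ranks 7–8 are 89, 99; interpolating gives 94.
Difference: 94 − 68.5 = 25.5.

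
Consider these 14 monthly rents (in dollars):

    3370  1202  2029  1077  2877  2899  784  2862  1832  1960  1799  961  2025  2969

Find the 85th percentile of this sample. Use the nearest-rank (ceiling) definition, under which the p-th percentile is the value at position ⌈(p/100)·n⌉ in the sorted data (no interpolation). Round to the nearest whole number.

Sorted: 784, 961, 1077, 1202, 1799, 1832, 1960, 2025, 2029, 2862, 2877, 2899, 2969, 3370.
n = 14.
Position = ⌈85/100 · 14⌉ = ⌈11.9⌉ = 12.
The value at rank 12 is 2899.

2899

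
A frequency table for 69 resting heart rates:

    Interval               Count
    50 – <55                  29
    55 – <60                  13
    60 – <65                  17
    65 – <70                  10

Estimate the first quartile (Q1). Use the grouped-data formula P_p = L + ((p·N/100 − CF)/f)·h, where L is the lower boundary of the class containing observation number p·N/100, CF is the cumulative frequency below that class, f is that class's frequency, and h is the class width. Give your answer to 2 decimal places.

N = 69; target position k = 25/100 · 69 = 17.25.
Cumulative frequencies: 29, 42, 59, 69.
Observation 17.25 falls in the class 50 – <55.
L = 50, CF = 0, f = 29, h = 5.
P25 = 50 + ((17.25 − 0)/29)·5 = 50 + 2.97414 = 52.9741.

52.97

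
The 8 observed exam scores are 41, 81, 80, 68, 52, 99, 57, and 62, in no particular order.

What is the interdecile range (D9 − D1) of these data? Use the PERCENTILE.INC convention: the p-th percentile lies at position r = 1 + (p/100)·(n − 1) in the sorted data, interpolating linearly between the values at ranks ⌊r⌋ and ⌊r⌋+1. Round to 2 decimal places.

37.70

Sorted: 41, 52, 57, 62, 68, 80, 81, 99.
n = 8.
P10: r = 1.7; ranks 1–2 are 41, 52; interpolating gives 48.7.
P90: r = 7.3; ranks 7–8 are 81, 99; interpolating gives 86.4.
Difference: 86.4 − 48.7 = 37.7.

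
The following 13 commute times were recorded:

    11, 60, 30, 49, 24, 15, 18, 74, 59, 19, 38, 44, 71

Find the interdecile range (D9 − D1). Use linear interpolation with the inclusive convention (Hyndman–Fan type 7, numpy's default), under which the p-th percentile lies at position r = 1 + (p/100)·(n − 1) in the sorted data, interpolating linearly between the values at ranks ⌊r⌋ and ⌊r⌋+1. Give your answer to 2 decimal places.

53.20

Sorted: 11, 15, 18, 19, 24, 30, 38, 44, 49, 59, 60, 71, 74.
n = 13.
P10: r = 2.2; ranks 2–3 are 15, 18; interpolating gives 15.6.
P90: r = 11.8; ranks 11–12 are 60, 71; interpolating gives 68.8.
Difference: 68.8 − 15.6 = 53.2.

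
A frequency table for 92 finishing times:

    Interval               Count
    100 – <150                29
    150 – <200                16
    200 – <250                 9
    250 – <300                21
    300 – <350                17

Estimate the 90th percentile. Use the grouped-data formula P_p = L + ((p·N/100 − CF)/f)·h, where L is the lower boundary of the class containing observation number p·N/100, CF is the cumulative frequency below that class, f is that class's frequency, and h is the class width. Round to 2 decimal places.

322.94

N = 92; target position k = 90/100 · 92 = 82.8.
Cumulative frequencies: 29, 45, 54, 75, 92.
Observation 82.8 falls in the class 300 – <350.
L = 300, CF = 75, f = 17, h = 50.
P90 = 300 + ((82.8 − 75)/17)·50 = 300 + 22.9412 = 322.941.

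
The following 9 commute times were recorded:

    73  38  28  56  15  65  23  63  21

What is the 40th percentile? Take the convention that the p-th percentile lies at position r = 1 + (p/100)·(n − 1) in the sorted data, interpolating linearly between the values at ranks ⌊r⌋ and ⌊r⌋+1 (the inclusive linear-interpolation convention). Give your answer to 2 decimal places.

30.00

Sorted: 15, 21, 23, 28, 38, 56, 63, 65, 73.
n = 9.
r = 1 + (40/100)·(9 − 1) = 1 + 3.2 = 4.2.
Rank 4 is 28 and rank 5 is 38.
Interpolate: 28 + 0.2·(38 − 28) = 28 + 0.2·10 = 30.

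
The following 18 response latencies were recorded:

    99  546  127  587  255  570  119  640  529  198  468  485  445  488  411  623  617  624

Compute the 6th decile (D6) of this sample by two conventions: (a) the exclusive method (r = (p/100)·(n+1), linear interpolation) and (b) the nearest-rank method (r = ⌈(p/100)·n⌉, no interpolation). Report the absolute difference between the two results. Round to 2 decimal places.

6.80

Sorted: 99, 119, 127, 198, 255, 411, 445, 468, 485, 488, 529, 546, 570, 587, 617, 623, 624, 640.
n = 18.
(a) r = 11.4; between ranks 11 (529) and 12 (546): 535.8.
(b) the nearest-rank method: rank 11 → 529.
|535.8 − 529| = 6.8.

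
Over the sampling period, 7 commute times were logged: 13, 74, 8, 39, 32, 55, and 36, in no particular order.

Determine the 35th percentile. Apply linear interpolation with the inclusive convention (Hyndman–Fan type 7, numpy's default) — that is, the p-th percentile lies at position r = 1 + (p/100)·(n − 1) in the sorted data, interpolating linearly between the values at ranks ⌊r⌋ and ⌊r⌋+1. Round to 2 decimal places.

Sorted: 8, 13, 32, 36, 39, 55, 74.
n = 7.
r = 1 + (35/100)·(7 − 1) = 1 + 2.1 = 3.1.
Rank 3 is 32 and rank 4 is 36.
Interpolate: 32 + 0.1·(36 − 32) = 32 + 0.1·4 = 32.4.

32.40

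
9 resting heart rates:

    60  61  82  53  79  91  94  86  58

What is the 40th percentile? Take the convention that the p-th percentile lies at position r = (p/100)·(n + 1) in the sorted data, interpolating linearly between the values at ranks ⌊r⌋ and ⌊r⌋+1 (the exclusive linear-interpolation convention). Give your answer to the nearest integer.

61

Sorted: 53, 58, 60, 61, 79, 82, 86, 91, 94.
n = 9.
r = (40/100)·(9 + 1) = 4.
r is an integer, so P40 is the value at rank 4: 61.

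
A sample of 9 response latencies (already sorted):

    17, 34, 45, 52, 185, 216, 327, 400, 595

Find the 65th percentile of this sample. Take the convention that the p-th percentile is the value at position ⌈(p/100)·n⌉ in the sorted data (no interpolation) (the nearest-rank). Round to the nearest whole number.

n = 9.
Position = ⌈65/100 · 9⌉ = ⌈5.85⌉ = 6.
The value at rank 6 is 216.

216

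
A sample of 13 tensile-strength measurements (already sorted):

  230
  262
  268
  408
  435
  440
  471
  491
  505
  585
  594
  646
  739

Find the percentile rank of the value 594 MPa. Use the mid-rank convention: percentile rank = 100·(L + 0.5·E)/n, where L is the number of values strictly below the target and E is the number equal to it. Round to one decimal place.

80.8

Count below 594: L = 10; count equal: E = 1; n = 13.
Percentile rank = 100·(10 + 0.5·1)/13 = 100·10.5/13 = 80.77.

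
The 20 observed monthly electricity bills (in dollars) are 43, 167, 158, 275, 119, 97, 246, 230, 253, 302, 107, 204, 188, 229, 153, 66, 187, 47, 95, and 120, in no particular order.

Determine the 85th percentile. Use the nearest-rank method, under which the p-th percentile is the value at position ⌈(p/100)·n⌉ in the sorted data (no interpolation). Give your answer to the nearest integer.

Sorted: 43, 47, 66, 95, 97, 107, 119, 120, 153, 158, 167, 187, 188, 204, 229, 230, 246, 253, 275, 302.
n = 20.
Position = ⌈85/100 · 20⌉ = ⌈17⌉ = 17.
The value at rank 17 is 246.

246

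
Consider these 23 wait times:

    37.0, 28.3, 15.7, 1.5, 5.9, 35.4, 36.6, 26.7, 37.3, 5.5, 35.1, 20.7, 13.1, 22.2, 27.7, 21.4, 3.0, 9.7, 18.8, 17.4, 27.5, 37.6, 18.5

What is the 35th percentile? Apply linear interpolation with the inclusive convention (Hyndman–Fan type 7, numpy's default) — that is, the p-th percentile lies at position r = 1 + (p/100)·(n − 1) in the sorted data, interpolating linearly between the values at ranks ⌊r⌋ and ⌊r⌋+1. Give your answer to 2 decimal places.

Sorted: 1.5, 3.0, 5.5, 5.9, 9.7, 13.1, 15.7, 17.4, 18.5, 18.8, 20.7, 21.4, 22.2, 26.7, 27.5, 27.7, 28.3, 35.1, 35.4, 36.6, 37.0, 37.3, 37.6.
n = 23.
r = 1 + (35/100)·(23 − 1) = 1 + 7.7 = 8.7.
Rank 8 is 17.4 and rank 9 is 18.5.
Interpolate: 17.4 + 0.7·(18.5 − 17.4) = 17.4 + 0.7·1.1 = 18.17.

18.17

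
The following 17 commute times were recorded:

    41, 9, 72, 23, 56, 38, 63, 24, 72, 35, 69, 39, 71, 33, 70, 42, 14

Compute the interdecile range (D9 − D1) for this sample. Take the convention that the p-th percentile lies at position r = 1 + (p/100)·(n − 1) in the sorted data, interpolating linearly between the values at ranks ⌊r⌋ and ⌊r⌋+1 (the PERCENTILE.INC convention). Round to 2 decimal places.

Sorted: 9, 14, 23, 24, 33, 35, 38, 39, 41, 42, 56, 63, 69, 70, 71, 72, 72.
n = 17.
P10: r = 2.6; ranks 2–3 are 14, 23; interpolating gives 19.4.
P90: r = 15.4; ranks 15–16 are 71, 72; interpolating gives 71.4.
Difference: 71.4 − 19.4 = 52.

52.00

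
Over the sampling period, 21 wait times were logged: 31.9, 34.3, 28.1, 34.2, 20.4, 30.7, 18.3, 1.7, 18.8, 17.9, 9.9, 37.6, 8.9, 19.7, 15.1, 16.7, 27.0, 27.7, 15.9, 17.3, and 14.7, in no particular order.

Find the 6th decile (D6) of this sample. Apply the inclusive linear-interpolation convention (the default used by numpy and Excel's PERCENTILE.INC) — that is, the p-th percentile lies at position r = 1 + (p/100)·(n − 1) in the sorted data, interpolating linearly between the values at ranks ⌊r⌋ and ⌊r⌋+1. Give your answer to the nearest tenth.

20.4

Sorted: 1.7, 8.9, 9.9, 14.7, 15.1, 15.9, 16.7, 17.3, 17.9, 18.3, 18.8, 19.7, 20.4, 27.0, 27.7, 28.1, 30.7, 31.9, 34.2, 34.3, 37.6.
n = 21.
r = 1 + (60/100)·(21 − 1) = 1 + 12 = 13.
r is an integer, so P60 is the value at rank 13: 20.4.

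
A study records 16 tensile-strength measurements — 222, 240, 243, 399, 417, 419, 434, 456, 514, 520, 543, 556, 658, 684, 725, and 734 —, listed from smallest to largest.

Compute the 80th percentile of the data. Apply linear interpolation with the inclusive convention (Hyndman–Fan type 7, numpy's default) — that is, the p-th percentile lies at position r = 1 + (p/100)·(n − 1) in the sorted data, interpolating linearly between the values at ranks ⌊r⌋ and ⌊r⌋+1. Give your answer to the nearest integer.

n = 16.
r = 1 + (80/100)·(16 − 1) = 1 + 12 = 13.
r is an integer, so P80 is the value at rank 13: 658.

658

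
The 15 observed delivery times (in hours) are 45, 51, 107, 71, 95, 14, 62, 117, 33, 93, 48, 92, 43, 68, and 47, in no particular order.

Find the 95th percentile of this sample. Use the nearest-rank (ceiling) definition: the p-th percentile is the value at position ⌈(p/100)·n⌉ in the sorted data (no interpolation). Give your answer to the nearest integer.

Sorted: 14, 33, 43, 45, 47, 48, 51, 62, 68, 71, 92, 93, 95, 107, 117.
n = 15.
Position = ⌈95/100 · 15⌉ = ⌈14.25⌉ = 15.
The value at rank 15 is 117.

117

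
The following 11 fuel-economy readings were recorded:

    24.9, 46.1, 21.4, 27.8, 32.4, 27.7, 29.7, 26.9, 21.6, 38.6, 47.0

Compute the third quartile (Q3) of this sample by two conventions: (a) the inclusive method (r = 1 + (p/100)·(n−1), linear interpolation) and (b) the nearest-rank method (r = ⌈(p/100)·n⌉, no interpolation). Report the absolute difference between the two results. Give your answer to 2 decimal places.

3.10

Sorted: 21.4, 21.6, 24.9, 26.9, 27.7, 27.8, 29.7, 32.4, 38.6, 46.1, 47.0.
n = 11.
(a) r = 8.5; between ranks 8 (32.4) and 9 (38.6): 35.5.
(b) the nearest-rank method: rank 9 → 38.6.
|35.5 − 38.6| = 3.1.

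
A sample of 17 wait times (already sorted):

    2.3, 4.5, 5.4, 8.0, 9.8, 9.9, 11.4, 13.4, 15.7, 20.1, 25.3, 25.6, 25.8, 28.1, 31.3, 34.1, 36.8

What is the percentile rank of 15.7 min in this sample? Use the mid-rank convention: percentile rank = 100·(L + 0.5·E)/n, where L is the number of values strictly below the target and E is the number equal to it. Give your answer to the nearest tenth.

Count below 15.7: L = 8; count equal: E = 1; n = 17.
Percentile rank = 100·(8 + 0.5·1)/17 = 100·8.5/17 = 50.

50.0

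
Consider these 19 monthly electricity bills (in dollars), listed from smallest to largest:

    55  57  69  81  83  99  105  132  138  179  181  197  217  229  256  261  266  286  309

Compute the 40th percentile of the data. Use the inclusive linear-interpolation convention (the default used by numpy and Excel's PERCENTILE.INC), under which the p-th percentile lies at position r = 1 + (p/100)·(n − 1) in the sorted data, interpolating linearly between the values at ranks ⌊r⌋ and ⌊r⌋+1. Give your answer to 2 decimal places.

133.20

n = 19.
r = 1 + (40/100)·(19 − 1) = 1 + 7.2 = 8.2.
Rank 8 is 132 and rank 9 is 138.
Interpolate: 132 + 0.2·(138 − 132) = 132 + 0.2·6 = 133.2.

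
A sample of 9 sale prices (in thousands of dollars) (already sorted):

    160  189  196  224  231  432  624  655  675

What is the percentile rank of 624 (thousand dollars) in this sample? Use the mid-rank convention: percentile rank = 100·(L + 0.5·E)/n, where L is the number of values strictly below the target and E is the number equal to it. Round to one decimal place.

72.2

Count below 624: L = 6; count equal: E = 1; n = 9.
Percentile rank = 100·(6 + 0.5·1)/9 = 100·6.5/9 = 72.22.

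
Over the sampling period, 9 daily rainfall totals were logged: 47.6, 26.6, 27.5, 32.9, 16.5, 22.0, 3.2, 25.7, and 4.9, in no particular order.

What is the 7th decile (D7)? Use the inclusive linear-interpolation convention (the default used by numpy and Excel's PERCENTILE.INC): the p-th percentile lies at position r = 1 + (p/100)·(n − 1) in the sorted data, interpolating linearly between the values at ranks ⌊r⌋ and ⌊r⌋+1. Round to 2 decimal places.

Sorted: 3.2, 4.9, 16.5, 22.0, 25.7, 26.6, 27.5, 32.9, 47.6.
n = 9.
r = 1 + (70/100)·(9 − 1) = 1 + 5.6 = 6.6.
Rank 6 is 26.6 and rank 7 is 27.5.
Interpolate: 26.6 + 0.6·(27.5 − 26.6) = 26.6 + 0.6·0.9 = 27.14.

27.14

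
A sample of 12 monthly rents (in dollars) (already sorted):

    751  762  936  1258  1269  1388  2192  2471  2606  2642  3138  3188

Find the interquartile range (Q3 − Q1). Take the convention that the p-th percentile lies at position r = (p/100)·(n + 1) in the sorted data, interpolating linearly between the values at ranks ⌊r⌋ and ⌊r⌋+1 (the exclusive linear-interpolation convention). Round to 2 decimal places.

n = 12.
P25: r = 3.25; ranks 3–4 are 936, 1258; interpolating gives 1016.5.
P75: r = 9.75; ranks 9–10 are 2606, 2642; interpolating gives 2633.
Difference: 2633 − 1016.5 = 1616.5.

1616.50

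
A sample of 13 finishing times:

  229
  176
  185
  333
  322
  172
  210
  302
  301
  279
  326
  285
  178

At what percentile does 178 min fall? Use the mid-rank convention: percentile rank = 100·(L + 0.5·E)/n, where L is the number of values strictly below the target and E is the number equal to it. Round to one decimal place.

Sorted: 172, 176, 178, 185, 210, 229, 279, 285, 301, 302, 322, 326, 333.
Count below 178: L = 2; count equal: E = 1; n = 13.
Percentile rank = 100·(2 + 0.5·1)/13 = 100·2.5/13 = 19.23.

19.2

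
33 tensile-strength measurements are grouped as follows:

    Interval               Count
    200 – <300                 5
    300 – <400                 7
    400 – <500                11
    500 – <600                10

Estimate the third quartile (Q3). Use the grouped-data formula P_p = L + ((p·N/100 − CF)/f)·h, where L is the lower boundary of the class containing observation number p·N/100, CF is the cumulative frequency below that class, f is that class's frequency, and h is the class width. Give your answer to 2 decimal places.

N = 33; target position k = 75/100 · 33 = 24.75.
Cumulative frequencies: 5, 12, 23, 33.
Observation 24.75 falls in the class 500 – <600.
L = 500, CF = 23, f = 10, h = 100.
P75 = 500 + ((24.75 − 23)/10)·100 = 500 + 17.5 = 517.5.

517.50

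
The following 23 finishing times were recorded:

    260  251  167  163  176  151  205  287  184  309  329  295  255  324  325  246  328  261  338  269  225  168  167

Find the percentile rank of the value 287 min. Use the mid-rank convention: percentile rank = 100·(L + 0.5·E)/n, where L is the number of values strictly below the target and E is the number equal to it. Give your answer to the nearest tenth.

67.4

Sorted: 151, 163, 167, 167, 168, 176, 184, 205, 225, 246, 251, 255, 260, 261, 269, 287, 295, 309, 324, 325, 328, 329, 338.
Count below 287: L = 15; count equal: E = 1; n = 23.
Percentile rank = 100·(15 + 0.5·1)/23 = 100·15.5/23 = 67.39.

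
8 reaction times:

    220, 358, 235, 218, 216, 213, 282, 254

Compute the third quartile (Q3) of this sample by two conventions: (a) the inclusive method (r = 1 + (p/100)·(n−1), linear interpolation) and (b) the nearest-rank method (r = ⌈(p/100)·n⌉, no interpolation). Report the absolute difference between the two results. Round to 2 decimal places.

Sorted: 213, 216, 218, 220, 235, 254, 282, 358.
n = 8.
(a) r = 6.25; between ranks 6 (254) and 7 (282): 261.
(b) the nearest-rank method: rank 6 → 254.
|261 − 254| = 7.

7.00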